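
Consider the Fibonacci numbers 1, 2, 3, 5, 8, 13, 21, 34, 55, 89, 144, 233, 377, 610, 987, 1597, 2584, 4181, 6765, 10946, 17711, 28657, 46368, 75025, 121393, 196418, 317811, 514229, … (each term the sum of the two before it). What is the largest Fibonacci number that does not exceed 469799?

317811 ≤ 469799 < 514229, so the largest Fibonacci number not exceeding 469799 is 317811.

317811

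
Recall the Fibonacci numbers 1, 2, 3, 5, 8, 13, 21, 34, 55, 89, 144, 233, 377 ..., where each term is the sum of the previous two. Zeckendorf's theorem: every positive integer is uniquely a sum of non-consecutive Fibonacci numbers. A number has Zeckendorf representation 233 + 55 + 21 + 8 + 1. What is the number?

318

233 + 55 + 21 + 8 + 1 = 318.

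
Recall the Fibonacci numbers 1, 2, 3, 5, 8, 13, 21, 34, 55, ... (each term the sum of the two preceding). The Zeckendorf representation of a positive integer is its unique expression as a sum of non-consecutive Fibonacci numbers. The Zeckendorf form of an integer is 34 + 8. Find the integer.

34 + 8 = 42.

42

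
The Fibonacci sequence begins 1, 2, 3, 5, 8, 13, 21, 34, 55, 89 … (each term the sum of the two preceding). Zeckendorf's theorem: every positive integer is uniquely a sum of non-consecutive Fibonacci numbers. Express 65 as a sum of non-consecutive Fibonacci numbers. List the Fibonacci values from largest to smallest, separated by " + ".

subtract 55 from 65: 10 remains
subtract 8 from 10: 2 remains
subtract 2 from 2: 0 remains
So 65 = 55 + 8 + 2, with no two terms consecutive in the sequence.

55 + 8 + 2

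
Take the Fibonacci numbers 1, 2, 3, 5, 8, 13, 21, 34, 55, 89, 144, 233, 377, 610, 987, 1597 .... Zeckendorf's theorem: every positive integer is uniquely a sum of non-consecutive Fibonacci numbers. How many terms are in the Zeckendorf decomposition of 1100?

4

987 ≤ 1100 < 1597, so take 987; remainder 113
89 ≤ 113 < 144, so take 89; remainder 24
21 ≤ 24 < 34, so take 21; remainder 3
3 ≤ 3 < 5, so take 3; remainder 0
1100 = 987 + 89 + 21 + 3, which has 4 terms.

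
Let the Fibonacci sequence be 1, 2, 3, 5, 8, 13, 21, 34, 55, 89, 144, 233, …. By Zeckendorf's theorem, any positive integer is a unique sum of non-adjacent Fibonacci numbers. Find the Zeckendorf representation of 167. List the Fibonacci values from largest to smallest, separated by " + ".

Greedily peel off the largest Fibonacci term at each step:
subtract 144 from 167: 23 remains
subtract 21 from 23: 2 remains
subtract 2 from 2: 0 remains
So 167 = 144 + 21 + 2, with no two terms consecutive in the sequence.

144 + 21 + 2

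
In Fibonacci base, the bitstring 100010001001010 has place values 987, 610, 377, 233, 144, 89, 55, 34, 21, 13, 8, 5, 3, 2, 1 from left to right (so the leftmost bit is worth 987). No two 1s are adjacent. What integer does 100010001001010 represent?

1159

Summing the place values of the 1 bits: 987 + 144 + 21 + 5 + 2 = 1159.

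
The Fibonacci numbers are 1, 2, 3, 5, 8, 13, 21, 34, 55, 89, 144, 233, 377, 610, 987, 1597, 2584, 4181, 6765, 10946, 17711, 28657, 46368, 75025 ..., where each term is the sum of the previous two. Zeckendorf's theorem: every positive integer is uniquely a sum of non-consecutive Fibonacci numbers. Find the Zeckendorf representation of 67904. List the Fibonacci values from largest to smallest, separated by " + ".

Greedy algorithm:
largest Fibonacci ≤ 67904 is 46368; 67904 − 46368 = 21536
largest Fibonacci ≤ 21536 is 17711; 21536 − 17711 = 3825
largest Fibonacci ≤ 3825 is 2584; 3825 − 2584 = 1241
largest Fibonacci ≤ 1241 is 987; 1241 − 987 = 254
largest Fibonacci ≤ 254 is 233; 254 − 233 = 21
largest Fibonacci ≤ 21 is 21; 21 − 21 = 0
So 67904 = 46368 + 17711 + 2584 + 987 + 233 + 21, with no two terms consecutive in the sequence.

46368 + 17711 + 2584 + 987 + 233 + 21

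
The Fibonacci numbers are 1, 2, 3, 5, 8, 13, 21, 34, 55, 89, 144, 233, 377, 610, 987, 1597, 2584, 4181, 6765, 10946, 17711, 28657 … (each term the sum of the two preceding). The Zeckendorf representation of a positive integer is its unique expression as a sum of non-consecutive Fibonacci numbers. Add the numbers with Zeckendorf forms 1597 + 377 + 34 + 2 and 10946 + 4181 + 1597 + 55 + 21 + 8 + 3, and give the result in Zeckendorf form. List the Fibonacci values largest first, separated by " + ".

17711 + 987 + 89 + 34

The two numbers are 2010 and 16811, so their sum is 18821.
Repeatedly subtract the largest Fibonacci number that fits:
take 17711 (≤ 18821); 18821 − 17711 = 1110
take 987 (≤ 1110); 1110 − 987 = 123
take 89 (≤ 123); 123 − 89 = 34
take 34 (≤ 34); 34 − 34 = 0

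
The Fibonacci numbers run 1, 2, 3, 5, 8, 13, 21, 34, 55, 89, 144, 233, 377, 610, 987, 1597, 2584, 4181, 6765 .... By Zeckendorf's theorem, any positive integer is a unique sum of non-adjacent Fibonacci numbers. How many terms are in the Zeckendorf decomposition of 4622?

4622 − 4181 = 441
441 − 377 = 64
64 − 55 = 9
9 − 8 = 1
1 − 1 = 0
4622 = 4181 + 377 + 55 + 8 + 1, which has 5 terms.

5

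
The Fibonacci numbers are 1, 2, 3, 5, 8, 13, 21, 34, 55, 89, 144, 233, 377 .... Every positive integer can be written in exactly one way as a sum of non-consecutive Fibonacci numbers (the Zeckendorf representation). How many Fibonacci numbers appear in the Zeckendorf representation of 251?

Greedy algorithm:
233 ≤ 251 < 377, so take 233; remainder 18
13 ≤ 18 < 21, so take 13; remainder 5
5 ≤ 5 < 8, so take 5; remainder 0
251 = 233 + 13 + 5, which has 3 terms.

3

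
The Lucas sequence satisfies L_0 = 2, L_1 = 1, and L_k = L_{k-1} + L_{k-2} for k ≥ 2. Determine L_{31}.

Iterating the recurrence up to L_{25} = 167761 and L_{24} = 103682:
L_{26} = L_{25} + L_{24} = 167761 + 103682 = 271443
L_{27} = L_{26} + L_{25} = 271443 + 167761 = 439204
L_{28} = L_{27} + L_{26} = 439204 + 271443 = 710647
L_{29} = L_{28} + L_{27} = 710647 + 439204 = 1149851
L_{30} = L_{29} + L_{28} = 1149851 + 710647 = 1860498
L_{31} = L_{30} + L_{29} = 1860498 + 1149851 = 3010349

3010349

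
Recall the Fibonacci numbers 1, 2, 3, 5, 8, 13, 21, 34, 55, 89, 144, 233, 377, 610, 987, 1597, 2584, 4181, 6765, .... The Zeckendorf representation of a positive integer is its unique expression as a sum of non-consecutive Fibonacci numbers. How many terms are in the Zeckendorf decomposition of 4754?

Greedy algorithm:
take 4181 (≤ 4754); 4754 − 4181 = 573
take 377 (≤ 573); 573 − 377 = 196
take 144 (≤ 196); 196 − 144 = 52
take 34 (≤ 52); 52 − 34 = 18
take 13 (≤ 18); 18 − 13 = 5
take 5 (≤ 5); 5 − 5 = 0
4754 = 4181 + 377 + 144 + 34 + 13 + 5, which has 6 terms.

6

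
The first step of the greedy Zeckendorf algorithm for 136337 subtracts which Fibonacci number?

121393 ≤ 136337 < 196418, so the largest Fibonacci number not exceeding 136337 is 121393.

121393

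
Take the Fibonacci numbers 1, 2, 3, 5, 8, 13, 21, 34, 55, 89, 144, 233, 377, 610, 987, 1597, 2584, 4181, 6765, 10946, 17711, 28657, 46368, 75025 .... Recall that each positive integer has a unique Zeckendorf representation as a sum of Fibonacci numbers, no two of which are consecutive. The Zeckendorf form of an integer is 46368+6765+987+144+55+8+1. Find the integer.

54328

46368+6765+987+144+55+8+1 = 54328.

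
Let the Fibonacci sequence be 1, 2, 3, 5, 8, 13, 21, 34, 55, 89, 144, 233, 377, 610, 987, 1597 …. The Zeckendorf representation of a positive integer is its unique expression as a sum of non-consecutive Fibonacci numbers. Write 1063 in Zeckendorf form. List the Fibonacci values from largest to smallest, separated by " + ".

987 + 55 + 21

Greedily peel off the largest Fibonacci term at each step:
subtract 987 from 1063: 76 remains
subtract 55 from 76: 21 remains
subtract 21 from 21: 0 remains
So 1063 = 987 + 55 + 21, with no two terms consecutive in the sequence.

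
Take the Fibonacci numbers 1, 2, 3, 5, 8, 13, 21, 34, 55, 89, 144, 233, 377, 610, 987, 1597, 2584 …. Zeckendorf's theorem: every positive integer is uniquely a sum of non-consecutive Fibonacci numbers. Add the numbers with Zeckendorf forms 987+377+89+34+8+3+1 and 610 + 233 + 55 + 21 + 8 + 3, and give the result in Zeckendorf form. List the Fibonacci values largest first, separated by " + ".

The two numbers are 1499 and 930, so their sum is 2429.
largest Fibonacci ≤ 2429 is 1597; 2429 − 1597 = 832
largest Fibonacci ≤ 832 is 610; 832 − 610 = 222
largest Fibonacci ≤ 222 is 144; 222 − 144 = 78
largest Fibonacci ≤ 78 is 55; 78 − 55 = 23
largest Fibonacci ≤ 23 is 21; 23 − 21 = 2
largest Fibonacci ≤ 2 is 2; 2 − 2 = 0

1597 + 610 + 144 + 55 + 21 + 2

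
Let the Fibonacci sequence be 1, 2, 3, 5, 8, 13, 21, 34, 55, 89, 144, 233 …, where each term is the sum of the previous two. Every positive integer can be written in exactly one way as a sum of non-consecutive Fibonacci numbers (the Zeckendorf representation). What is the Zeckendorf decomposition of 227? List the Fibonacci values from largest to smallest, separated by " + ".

Repeatedly subtract the largest Fibonacci number that fits:
largest Fibonacci ≤ 227 is 144; 227 − 144 = 83
largest Fibonacci ≤ 83 is 55; 83 − 55 = 28
largest Fibonacci ≤ 28 is 21; 28 − 21 = 7
largest Fibonacci ≤ 7 is 5; 7 − 5 = 2
largest Fibonacci ≤ 2 is 2; 2 − 2 = 0
So 227 = 144 + 55 + 21 + 5 + 2, with no two terms consecutive in the sequence.

144 + 55 + 21 + 5 + 2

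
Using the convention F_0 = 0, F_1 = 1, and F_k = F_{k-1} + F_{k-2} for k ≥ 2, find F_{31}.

1346269

Iterating the recurrence up to F_{26} = 121393 and F_{25} = 75025:
F_{27} = F_{26} + F_{25} = 121393 + 75025 = 196418
F_{28} = F_{27} + F_{26} = 196418 + 121393 = 317811
F_{29} = F_{28} + F_{27} = 317811 + 196418 = 514229
F_{30} = F_{29} + F_{28} = 514229 + 317811 = 832040
F_{31} = F_{30} + F_{29} = 832040 + 514229 = 1346269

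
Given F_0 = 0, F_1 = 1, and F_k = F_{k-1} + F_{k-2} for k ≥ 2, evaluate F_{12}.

144

Iterating the recurrence up to F_{5} = 5 and F_{4} = 3:
F_{6} = F_{5} + F_{4} = 5 + 3 = 8
F_{7} = F_{6} + F_{5} = 8 + 5 = 13
F_{8} = F_{7} + F_{6} = 13 + 8 = 21
F_{9} = F_{8} + F_{7} = 21 + 13 = 34
F_{10} = F_{9} + F_{8} = 34 + 21 = 55
F_{11} = F_{10} + F_{9} = 55 + 34 = 89
F_{12} = F_{11} + F_{10} = 89 + 55 = 144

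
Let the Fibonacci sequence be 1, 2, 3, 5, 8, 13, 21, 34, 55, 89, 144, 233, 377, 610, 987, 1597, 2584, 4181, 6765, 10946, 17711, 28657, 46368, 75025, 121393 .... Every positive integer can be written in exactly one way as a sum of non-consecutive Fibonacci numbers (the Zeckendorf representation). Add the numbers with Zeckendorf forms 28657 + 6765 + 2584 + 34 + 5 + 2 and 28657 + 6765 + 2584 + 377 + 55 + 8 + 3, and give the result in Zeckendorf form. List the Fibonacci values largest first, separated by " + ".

75025 + 987 + 377 + 89 + 13 + 5

The two numbers are 38047 and 38449, so their sum is 76496.
Greedily peel off the largest Fibonacci term at each step:
subtract 75025 from 76496: 1471 remains
subtract 987 from 1471: 484 remains
subtract 377 from 484: 107 remains
subtract 89 from 107: 18 remains
subtract 13 from 18: 5 remains
subtract 5 from 5: 0 remains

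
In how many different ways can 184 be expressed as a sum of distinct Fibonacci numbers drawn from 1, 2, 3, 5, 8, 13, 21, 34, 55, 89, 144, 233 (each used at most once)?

10

Starting from the Zeckendorf form and repeatedly splitting a term F_k into F_{k−1} + F_{k−2} (when neither is already used) reaches every representation.
184 = 144+34+5+1 = 144+34+3+2+1 = 144+21+13+5+1 = 89+55+34+5+1 = 144+21+13+3+2+1 = … (5 more), for 10 in all.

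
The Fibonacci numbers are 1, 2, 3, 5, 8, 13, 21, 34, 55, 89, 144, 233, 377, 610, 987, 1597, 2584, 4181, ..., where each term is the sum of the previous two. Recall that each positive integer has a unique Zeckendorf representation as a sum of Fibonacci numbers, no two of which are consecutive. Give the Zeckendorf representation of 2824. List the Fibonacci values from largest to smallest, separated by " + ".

Greedy algorithm:
take 2584 (≤ 2824); 2824 − 2584 = 240
take 233 (≤ 240); 240 − 233 = 7
take 5 (≤ 7); 7 − 5 = 2
take 2 (≤ 2); 2 − 2 = 0
So 2824 = 2584 + 233 + 5 + 2, with no two terms consecutive in the sequence.

2584 + 233 + 5 + 2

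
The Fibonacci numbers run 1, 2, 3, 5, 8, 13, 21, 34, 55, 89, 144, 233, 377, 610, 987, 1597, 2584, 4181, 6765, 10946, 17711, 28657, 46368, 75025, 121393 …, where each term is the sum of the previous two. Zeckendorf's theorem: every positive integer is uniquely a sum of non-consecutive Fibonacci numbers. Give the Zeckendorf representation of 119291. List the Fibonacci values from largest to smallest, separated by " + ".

Greedily peel off the largest Fibonacci term at each step:
largest Fibonacci ≤ 119291 is 75025; 119291 − 75025 = 44266
largest Fibonacci ≤ 44266 is 28657; 44266 − 28657 = 15609
largest Fibonacci ≤ 15609 is 10946; 15609 − 10946 = 4663
largest Fibonacci ≤ 4663 is 4181; 4663 − 4181 = 482
largest Fibonacci ≤ 482 is 377; 482 − 377 = 105
largest Fibonacci ≤ 105 is 89; 105 − 89 = 16
largest Fibonacci ≤ 16 is 13; 16 − 13 = 3
largest Fibonacci ≤ 3 is 3; 3 − 3 = 0
So 119291 = 75025 + 28657 + 10946 + 4181 + 377 + 89 + 13 + 3, with no two terms consecutive in the sequence.

75025 + 28657 + 10946 + 4181 + 377 + 89 + 13 + 3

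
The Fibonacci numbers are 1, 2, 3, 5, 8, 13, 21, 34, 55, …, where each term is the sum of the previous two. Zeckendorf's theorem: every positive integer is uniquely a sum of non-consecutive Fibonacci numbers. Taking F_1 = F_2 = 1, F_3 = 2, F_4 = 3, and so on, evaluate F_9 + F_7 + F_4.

F_9 + F_7 + F_4 = 34 + 13 + 3 = 50.

50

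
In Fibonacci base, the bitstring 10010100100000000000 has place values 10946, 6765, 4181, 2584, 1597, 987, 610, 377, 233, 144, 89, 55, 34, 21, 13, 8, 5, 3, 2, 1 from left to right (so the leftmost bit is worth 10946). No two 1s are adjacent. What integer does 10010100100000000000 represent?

14750

Summing the place values of the 1 bits: 10946 + 2584 + 987 + 233 = 14750.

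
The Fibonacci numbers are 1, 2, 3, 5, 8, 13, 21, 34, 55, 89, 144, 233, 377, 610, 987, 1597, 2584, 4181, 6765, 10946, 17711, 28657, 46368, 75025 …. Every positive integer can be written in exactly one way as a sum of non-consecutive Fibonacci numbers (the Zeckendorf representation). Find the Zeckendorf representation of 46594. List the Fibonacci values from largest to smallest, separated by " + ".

46368 + 144 + 55 + 21 + 5 + 1

subtract 46368 from 46594: 226 remains
subtract 144 from 226: 82 remains
subtract 55 from 82: 27 remains
subtract 21 from 27: 6 remains
subtract 5 from 6: 1 remains
subtract 1 from 1: 0 remains
So 46594 = 46368 + 144 + 55 + 21 + 5 + 1, with no two terms consecutive in the sequence.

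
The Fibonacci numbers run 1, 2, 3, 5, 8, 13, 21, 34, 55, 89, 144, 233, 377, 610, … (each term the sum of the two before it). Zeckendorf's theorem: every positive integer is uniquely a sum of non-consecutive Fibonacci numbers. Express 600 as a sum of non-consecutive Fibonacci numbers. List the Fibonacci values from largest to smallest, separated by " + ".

377 + 144 + 55 + 21 + 3

Greedy algorithm:
600 − 377 = 223
223 − 144 = 79
79 − 55 = 24
24 − 21 = 3
3 − 3 = 0
So 600 = 377 + 144 + 55 + 21 + 3, with no two terms consecutive in the sequence.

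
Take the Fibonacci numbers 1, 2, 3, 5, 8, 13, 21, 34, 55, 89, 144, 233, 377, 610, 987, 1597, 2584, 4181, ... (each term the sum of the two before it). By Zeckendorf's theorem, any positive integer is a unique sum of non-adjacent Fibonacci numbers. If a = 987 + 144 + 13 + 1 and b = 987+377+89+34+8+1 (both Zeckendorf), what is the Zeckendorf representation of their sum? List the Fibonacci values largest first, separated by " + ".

The two numbers are 1145 and 1496, so their sum is 2641.
2641 − 2584 = 57
57 − 55 = 2
2 − 2 = 0

2584 + 55 + 2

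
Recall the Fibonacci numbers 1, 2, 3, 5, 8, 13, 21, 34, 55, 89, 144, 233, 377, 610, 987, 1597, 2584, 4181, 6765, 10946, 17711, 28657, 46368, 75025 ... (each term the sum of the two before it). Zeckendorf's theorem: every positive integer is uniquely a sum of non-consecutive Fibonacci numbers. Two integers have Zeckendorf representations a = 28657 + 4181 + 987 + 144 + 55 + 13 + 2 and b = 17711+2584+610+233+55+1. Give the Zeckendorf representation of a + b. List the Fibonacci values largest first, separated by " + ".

46368 + 6765 + 1597 + 377 + 89 + 34 + 3

The two numbers are 34039 and 21194, so their sum is 55233.
subtract 46368 from 55233: 8865 remains
subtract 6765 from 8865: 2100 remains
subtract 1597 from 2100: 503 remains
subtract 377 from 503: 126 remains
subtract 89 from 126: 37 remains
subtract 34 from 37: 3 remains
subtract 3 from 3: 0 remains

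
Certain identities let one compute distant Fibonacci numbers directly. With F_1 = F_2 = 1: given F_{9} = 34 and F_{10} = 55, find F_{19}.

By F_{2k+1} = F_k² + F_{k+1}²: F_{19} = 34² + 55² = 1156 + 3025 = 4181.

4181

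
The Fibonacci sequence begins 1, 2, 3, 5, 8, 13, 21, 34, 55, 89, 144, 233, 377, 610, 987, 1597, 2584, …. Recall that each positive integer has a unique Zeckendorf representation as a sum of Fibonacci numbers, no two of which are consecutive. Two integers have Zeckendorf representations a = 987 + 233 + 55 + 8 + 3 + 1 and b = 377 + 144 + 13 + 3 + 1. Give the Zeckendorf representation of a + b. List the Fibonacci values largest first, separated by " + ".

The two numbers are 1287 and 538, so their sum is 1825.
Greedily peel off the largest Fibonacci term at each step:
1825 − 1597 = 228
228 − 144 = 84
84 − 55 = 29
29 − 21 = 8
8 − 8 = 0

1597 + 144 + 55 + 21 + 8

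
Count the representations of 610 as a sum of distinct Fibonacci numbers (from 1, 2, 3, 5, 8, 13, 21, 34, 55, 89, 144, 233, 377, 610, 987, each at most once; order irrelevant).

7

610 = 610 = 377+233 = 377+144+89 = … (4 more), for 7 in all.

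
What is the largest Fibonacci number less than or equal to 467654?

317811 ≤ 467654 < 514229, so the largest Fibonacci number not exceeding 467654 is 317811.

317811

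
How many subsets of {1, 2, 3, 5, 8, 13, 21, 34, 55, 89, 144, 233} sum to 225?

8

Each representation comes from the Zeckendorf form by replacing some F_k with F_{k−1} + F_{k−2} where possible.
225 = 144+55+21+5 = 144+55+21+3+2 = 144+55+13+8+5 = 144+55+13+8+3+2 = 144+34+21+13+8+5 = … (3 more), for 8 in all.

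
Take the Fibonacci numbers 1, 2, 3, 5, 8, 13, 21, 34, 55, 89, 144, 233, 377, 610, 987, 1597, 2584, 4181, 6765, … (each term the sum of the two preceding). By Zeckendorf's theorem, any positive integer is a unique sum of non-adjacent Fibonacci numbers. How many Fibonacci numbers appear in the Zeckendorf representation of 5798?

Greedily peel off the largest Fibonacci term at each step:
5798: greatest Fibonacci not exceeding it is 4181, leaving 1617
1617: greatest Fibonacci not exceeding it is 1597, leaving 20
20: greatest Fibonacci not exceeding it is 13, leaving 7
7: greatest Fibonacci not exceeding it is 5, leaving 2
2: greatest Fibonacci not exceeding it is 2, leaving 0
5798 = 4181 + 1597 + 13 + 5 + 2, which has 5 terms.

5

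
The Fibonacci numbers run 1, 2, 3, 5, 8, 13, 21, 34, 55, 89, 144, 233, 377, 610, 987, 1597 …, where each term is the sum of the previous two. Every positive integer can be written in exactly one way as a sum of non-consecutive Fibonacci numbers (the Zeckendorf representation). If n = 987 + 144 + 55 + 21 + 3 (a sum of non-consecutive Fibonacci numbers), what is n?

987 + 144 + 55 + 21 + 3 = 1210.

1210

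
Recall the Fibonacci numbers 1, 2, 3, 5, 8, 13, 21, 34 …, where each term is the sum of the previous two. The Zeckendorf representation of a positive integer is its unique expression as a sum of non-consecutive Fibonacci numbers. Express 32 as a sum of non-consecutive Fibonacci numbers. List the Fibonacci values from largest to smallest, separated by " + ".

21 + 8 + 3

Greedy algorithm:
subtract 21 from 32: 11 remains
subtract 8 from 11: 3 remains
subtract 3 from 3: 0 remains
So 32 = 21 + 8 + 3, with no two terms consecutive in the sequence.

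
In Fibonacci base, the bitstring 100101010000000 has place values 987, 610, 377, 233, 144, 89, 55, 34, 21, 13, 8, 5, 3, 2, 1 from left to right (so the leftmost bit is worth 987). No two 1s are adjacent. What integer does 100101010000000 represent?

Summing the place values of the 1 bits: 987 + 233 + 89 + 34 = 1343.

1343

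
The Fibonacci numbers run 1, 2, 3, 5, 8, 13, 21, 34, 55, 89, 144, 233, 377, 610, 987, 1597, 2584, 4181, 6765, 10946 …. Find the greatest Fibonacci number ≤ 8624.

6765 ≤ 8624 < 10946, so the largest Fibonacci number not exceeding 8624 is 6765.

6765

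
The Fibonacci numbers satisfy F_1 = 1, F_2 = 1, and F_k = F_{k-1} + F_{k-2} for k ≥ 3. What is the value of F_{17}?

1597

Iterating the recurrence up to F_{12} = 144 and F_{11} = 89:
F_{13} = F_{12} + F_{11} = 144 + 89 = 233
F_{14} = F_{13} + F_{12} = 233 + 144 = 377
F_{15} = F_{14} + F_{13} = 377 + 233 = 610
F_{16} = F_{15} + F_{14} = 610 + 377 = 987
F_{17} = F_{16} + F_{15} = 987 + 610 = 1597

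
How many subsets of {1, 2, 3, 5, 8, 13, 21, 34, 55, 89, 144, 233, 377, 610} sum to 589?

12

Each representation comes from the Zeckendorf form by replacing some F_k with F_{k−1} + F_{k−2} where possible.
589 = 377+144+55+13 = 377+144+55+8+5 = 377+144+34+21+13 = 377+144+55+8+3+2 = 377+144+34+21+8+5 = … (7 more), for 12 in all.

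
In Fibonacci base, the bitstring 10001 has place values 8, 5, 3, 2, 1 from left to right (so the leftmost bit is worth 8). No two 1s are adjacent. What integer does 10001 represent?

Summing the place values of the 1 bits: 8 + 1 = 9.

9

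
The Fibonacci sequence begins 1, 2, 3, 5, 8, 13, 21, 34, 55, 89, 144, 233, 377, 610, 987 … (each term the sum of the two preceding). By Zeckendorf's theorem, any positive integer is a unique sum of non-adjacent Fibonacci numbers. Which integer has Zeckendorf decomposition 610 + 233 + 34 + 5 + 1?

610 + 233 + 34 + 5 + 1 = 883.

883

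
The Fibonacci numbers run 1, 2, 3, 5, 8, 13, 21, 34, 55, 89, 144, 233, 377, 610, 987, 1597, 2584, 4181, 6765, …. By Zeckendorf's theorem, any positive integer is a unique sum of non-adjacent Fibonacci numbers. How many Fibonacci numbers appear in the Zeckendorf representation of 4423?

4

Greedy algorithm:
4423 − 4181 = 242
242 − 233 = 9
9 − 8 = 1
1 − 1 = 0
4423 = 4181 + 233 + 8 + 1, which has 4 terms.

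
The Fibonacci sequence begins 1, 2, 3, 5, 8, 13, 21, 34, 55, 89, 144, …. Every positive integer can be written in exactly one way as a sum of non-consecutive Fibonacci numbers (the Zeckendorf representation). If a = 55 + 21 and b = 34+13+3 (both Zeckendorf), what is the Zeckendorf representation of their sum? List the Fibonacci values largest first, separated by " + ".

89 + 34 + 3

The two numbers are 76 and 50, so their sum is 126.
Greedily peel off the largest Fibonacci term at each step:
largest Fibonacci ≤ 126 is 89; 126 − 89 = 37
largest Fibonacci ≤ 37 is 34; 37 − 34 = 3
largest Fibonacci ≤ 3 is 3; 3 − 3 = 0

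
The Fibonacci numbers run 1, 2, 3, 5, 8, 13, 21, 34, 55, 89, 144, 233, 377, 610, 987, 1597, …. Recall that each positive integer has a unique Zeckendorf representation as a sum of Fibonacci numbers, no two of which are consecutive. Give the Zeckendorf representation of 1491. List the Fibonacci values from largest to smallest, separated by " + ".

largest Fibonacci ≤ 1491 is 987; 1491 − 987 = 504
largest Fibonacci ≤ 504 is 377; 504 − 377 = 127
largest Fibonacci ≤ 127 is 89; 127 − 89 = 38
largest Fibonacci ≤ 38 is 34; 38 − 34 = 4
largest Fibonacci ≤ 4 is 3; 4 − 3 = 1
largest Fibonacci ≤ 1 is 1; 1 − 1 = 0
So 1491 = 987 + 377 + 89 + 34 + 3 + 1, with no two terms consecutive in the sequence.

987 + 377 + 89 + 34 + 3 + 1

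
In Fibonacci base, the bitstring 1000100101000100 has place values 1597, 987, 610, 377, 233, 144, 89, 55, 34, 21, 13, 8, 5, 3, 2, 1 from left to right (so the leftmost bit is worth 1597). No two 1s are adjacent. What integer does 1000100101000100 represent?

Summing the place values of the 1 bits: 1597 + 233 + 55 + 21 + 3 = 1909.

1909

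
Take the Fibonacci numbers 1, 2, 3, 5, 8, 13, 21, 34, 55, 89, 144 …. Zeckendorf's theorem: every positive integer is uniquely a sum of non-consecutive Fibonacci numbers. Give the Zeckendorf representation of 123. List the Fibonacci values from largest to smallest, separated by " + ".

89 + 34

123: greatest Fibonacci not exceeding it is 89, leaving 34
34: greatest Fibonacci not exceeding it is 34, leaving 0
So 123 = 89 + 34, with no two terms consecutive in the sequence.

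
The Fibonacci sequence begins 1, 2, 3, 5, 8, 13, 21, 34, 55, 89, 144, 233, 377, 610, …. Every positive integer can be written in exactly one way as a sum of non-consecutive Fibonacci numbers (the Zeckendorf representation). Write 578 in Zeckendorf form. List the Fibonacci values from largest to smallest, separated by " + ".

377 + 144 + 55 + 2

Greedy algorithm:
take 377 (≤ 578); 578 − 377 = 201
take 144 (≤ 201); 201 − 144 = 57
take 55 (≤ 57); 57 − 55 = 2
take 2 (≤ 2); 2 − 2 = 0
So 578 = 377 + 144 + 55 + 2, with no two terms consecutive in the sequence.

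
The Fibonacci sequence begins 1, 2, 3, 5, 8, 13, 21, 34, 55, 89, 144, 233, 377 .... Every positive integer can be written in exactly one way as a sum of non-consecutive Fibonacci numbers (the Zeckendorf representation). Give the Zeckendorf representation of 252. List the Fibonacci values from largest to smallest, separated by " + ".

largest Fibonacci ≤ 252 is 233; 252 − 233 = 19
largest Fibonacci ≤ 19 is 13; 19 − 13 = 6
largest Fibonacci ≤ 6 is 5; 6 − 5 = 1
largest Fibonacci ≤ 1 is 1; 1 − 1 = 0
So 252 = 233 + 13 + 5 + 1, with no two terms consecutive in the sequence.

233 + 13 + 5 + 1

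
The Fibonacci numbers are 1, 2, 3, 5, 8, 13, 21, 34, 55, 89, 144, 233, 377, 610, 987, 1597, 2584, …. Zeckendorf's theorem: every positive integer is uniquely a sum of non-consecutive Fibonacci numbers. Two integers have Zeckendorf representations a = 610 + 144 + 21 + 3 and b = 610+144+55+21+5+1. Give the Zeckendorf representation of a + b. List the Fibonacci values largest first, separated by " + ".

The two numbers are 778 and 836, so their sum is 1614.
Greedy algorithm:
1614: greatest Fibonacci not exceeding it is 1597, leaving 17
17: greatest Fibonacci not exceeding it is 13, leaving 4
4: greatest Fibonacci not exceeding it is 3, leaving 1
1: greatest Fibonacci not exceeding it is 1, leaving 0

1597 + 13 + 3 + 1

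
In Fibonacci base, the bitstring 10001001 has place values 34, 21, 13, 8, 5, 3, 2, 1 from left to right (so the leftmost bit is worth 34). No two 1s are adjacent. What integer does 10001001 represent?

Summing the place values of the 1 bits: 34 + 5 + 1 = 40.

40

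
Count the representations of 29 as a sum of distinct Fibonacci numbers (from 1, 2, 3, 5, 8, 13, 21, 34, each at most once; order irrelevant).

5

Each representation comes from the Zeckendorf form by replacing some F_k with F_{k−1} + F_{k−2} where possible.
29 = 21+8 = 21+5+3 = 21+5+2+1 = … (2 more), for 5 in all.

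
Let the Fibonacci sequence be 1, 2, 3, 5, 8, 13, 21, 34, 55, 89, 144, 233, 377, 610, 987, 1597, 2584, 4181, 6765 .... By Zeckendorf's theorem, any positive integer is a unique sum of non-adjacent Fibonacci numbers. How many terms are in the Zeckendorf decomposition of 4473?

4473: greatest Fibonacci not exceeding it is 4181, leaving 292
292: greatest Fibonacci not exceeding it is 233, leaving 59
59: greatest Fibonacci not exceeding it is 55, leaving 4
4: greatest Fibonacci not exceeding it is 3, leaving 1
1: greatest Fibonacci not exceeding it is 1, leaving 0
4473 = 4181 + 233 + 55 + 3 + 1, which has 5 terms.

5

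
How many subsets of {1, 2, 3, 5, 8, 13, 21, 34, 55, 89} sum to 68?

Starting from the Zeckendorf form and repeatedly splitting a term F_k into F_{k−1} + F_{k−2} (when neither is already used) reaches every representation.
68 = 55+13 = 55+8+5 = 34+21+13 = … (3 more), for 6 in all.

6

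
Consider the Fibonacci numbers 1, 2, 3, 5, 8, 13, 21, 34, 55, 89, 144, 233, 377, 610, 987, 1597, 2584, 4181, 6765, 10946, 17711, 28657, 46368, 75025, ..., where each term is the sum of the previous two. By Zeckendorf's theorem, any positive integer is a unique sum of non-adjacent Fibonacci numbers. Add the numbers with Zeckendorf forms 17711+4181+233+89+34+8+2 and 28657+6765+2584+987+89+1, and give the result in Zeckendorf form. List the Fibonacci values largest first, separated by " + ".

46368 + 10946 + 2584 + 987 + 377 + 55 + 21 + 3

The two numbers are 22258 and 39083, so their sum is 61341.
Greedily peel off the largest Fibonacci term at each step:
61341 − 46368 = 14973
14973 − 10946 = 4027
4027 − 2584 = 1443
1443 − 987 = 456
456 − 377 = 79
79 − 55 = 24
24 − 21 = 3
3 − 3 = 0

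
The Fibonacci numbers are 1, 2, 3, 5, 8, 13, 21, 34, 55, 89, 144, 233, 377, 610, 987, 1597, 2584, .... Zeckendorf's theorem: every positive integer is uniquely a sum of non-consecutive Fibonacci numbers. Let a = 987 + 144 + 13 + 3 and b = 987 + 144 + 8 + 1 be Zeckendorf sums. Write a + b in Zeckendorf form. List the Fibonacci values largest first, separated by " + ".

1597 + 610 + 55 + 21 + 3 + 1

The two numbers are 1147 and 1140, so their sum is 2287.
largest Fibonacci ≤ 2287 is 1597; 2287 − 1597 = 690
largest Fibonacci ≤ 690 is 610; 690 − 610 = 80
largest Fibonacci ≤ 80 is 55; 80 − 55 = 25
largest Fibonacci ≤ 25 is 21; 25 − 21 = 4
largest Fibonacci ≤ 4 is 3; 4 − 3 = 1
largest Fibonacci ≤ 1 is 1; 1 − 1 = 0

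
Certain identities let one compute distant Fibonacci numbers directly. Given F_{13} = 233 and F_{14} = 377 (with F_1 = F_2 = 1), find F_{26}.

121393

By the doubling identity F_{2k} = F_k(2F_{k+1} − F_k): F_{26} = 233·(2·377 − 233) = 233·521 = 121393.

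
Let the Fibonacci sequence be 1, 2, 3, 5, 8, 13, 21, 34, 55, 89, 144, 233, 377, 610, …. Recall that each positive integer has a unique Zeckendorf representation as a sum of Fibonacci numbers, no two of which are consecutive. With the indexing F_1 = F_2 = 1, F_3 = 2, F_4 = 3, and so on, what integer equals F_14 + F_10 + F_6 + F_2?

F_14 + F_10 + F_6 + F_2 = 377 + 55 + 8 + 1 = 441.

441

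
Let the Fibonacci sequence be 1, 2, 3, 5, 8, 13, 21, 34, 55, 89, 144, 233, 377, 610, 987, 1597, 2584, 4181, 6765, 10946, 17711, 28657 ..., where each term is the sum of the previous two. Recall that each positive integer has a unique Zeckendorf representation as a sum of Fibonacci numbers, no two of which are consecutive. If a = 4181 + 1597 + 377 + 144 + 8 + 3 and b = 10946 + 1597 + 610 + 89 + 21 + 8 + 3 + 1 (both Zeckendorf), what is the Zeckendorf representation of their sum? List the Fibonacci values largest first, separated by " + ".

17711 + 1597 + 233 + 34 + 8 + 2

The two numbers are 6310 and 13275, so their sum is 19585.
19585: greatest Fibonacci not exceeding it is 17711, leaving 1874
1874: greatest Fibonacci not exceeding it is 1597, leaving 277
277: greatest Fibonacci not exceeding it is 233, leaving 44
44: greatest Fibonacci not exceeding it is 34, leaving 10
10: greatest Fibonacci not exceeding it is 8, leaving 2
2: greatest Fibonacci not exceeding it is 2, leaving 0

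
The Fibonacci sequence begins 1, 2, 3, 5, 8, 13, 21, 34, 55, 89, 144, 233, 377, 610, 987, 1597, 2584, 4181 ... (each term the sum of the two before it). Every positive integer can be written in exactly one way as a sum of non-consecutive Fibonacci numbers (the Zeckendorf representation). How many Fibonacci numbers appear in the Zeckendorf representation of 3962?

take 2584 (≤ 3962); 3962 − 2584 = 1378
take 987 (≤ 1378); 1378 − 987 = 391
take 377 (≤ 391); 391 − 377 = 14
take 13 (≤ 14); 14 − 13 = 1
take 1 (≤ 1); 1 − 1 = 0
3962 = 2584 + 987 + 377 + 13 + 1, which has 5 terms.

5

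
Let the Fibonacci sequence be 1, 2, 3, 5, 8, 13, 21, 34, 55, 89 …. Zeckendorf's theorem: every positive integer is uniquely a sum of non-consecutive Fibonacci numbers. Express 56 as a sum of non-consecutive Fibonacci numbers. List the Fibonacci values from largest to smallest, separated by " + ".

55 + 1

Greedy algorithm:
subtract 55 from 56: 1 remains
subtract 1 from 1: 0 remains
So 56 = 55 + 1, with no two terms consecutive in the sequence.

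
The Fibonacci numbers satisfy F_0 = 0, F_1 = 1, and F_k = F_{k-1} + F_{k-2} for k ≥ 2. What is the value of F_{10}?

Iterating the recurrence up to F_{5} = 5 and F_{4} = 3:
F_{6} = F_{5} + F_{4} = 5 + 3 = 8
F_{7} = F_{6} + F_{5} = 8 + 5 = 13
F_{8} = F_{7} + F_{6} = 13 + 8 = 21
F_{9} = F_{8} + F_{7} = 21 + 13 = 34
F_{10} = F_{9} + F_{8} = 34 + 21 = 55

55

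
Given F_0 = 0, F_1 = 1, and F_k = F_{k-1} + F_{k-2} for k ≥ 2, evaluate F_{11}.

89

Iterating the recurrence up to F_{7} = 13 and F_{6} = 8:
F_{8} = F_{7} + F_{6} = 13 + 8 = 21
F_{9} = F_{8} + F_{7} = 21 + 13 = 34
F_{10} = F_{9} + F_{8} = 34 + 21 = 55
F_{11} = F_{10} + F_{9} = 55 + 34 = 89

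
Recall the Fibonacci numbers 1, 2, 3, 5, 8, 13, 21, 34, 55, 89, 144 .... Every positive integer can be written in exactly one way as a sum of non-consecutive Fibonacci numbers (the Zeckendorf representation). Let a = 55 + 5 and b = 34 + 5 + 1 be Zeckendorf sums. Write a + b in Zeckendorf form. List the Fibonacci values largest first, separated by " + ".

89 + 8 + 3

The two numbers are 60 and 40, so their sum is 100.
Greedy algorithm:
100 − 89 = 11
11 − 8 = 3
3 − 3 = 0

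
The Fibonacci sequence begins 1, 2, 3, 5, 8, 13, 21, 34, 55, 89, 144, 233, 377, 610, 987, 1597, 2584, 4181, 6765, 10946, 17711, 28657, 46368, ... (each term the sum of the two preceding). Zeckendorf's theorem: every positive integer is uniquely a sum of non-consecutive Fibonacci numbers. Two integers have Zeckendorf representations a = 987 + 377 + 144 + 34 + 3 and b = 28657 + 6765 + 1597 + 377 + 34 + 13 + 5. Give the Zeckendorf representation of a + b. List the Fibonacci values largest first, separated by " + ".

The two numbers are 1545 and 37448, so their sum is 38993.
Greedily peel off the largest Fibonacci term at each step:
subtract 28657 from 38993: 10336 remains
subtract 6765 from 10336: 3571 remains
subtract 2584 from 3571: 987 remains
subtract 987 from 987: 0 remains

28657 + 6765 + 2584 + 987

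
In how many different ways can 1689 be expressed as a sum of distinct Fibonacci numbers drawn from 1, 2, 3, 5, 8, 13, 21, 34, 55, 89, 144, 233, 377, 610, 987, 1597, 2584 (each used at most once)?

Starting from the Zeckendorf form and repeatedly splitting a term F_k into F_{k−1} + F_{k−2} (when neither is already used) reaches every representation.
1689 = 1597+89+3 = 1597+89+2+1 = 1597+55+34+3 = 987+610+89+3 = … (26 more), for 30 in all.

30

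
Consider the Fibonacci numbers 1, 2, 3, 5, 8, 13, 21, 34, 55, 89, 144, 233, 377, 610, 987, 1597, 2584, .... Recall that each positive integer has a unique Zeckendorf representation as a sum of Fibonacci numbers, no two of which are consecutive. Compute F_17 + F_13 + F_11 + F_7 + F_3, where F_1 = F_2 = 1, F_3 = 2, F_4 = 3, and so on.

F_17 + F_13 + F_11 + F_7 + F_3 = 1597 + 233 + 89 + 13 + 2 = 1934.

1934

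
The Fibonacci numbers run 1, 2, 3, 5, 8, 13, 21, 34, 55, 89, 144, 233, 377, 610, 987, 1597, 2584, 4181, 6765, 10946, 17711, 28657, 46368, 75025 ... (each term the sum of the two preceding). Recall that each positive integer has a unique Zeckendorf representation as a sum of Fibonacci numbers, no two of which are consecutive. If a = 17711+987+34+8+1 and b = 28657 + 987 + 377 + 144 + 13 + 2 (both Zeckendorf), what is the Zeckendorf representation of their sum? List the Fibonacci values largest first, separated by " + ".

The two numbers are 18741 and 30180, so their sum is 48921.
subtract 46368 from 48921: 2553 remains
subtract 1597 from 2553: 956 remains
subtract 610 from 956: 346 remains
subtract 233 from 346: 113 remains
subtract 89 from 113: 24 remains
subtract 21 from 24: 3 remains
subtract 3 from 3: 0 remains

46368 + 1597 + 610 + 233 + 89 + 21 + 3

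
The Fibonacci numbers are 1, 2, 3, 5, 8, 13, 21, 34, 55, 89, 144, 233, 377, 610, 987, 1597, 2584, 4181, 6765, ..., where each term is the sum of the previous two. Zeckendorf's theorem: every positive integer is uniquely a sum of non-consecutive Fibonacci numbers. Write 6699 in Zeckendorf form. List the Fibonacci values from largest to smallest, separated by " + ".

Greedy algorithm:
take 4181 (≤ 6699); 6699 − 4181 = 2518
take 1597 (≤ 2518); 2518 − 1597 = 921
take 610 (≤ 921); 921 − 610 = 311
take 233 (≤ 311); 311 − 233 = 78
take 55 (≤ 78); 78 − 55 = 23
take 21 (≤ 23); 23 − 21 = 2
take 2 (≤ 2); 2 − 2 = 0
So 6699 = 4181 + 1597 + 610 + 233 + 55 + 21 + 2, with no two terms consecutive in the sequence.

4181 + 1597 + 610 + 233 + 55 + 21 + 2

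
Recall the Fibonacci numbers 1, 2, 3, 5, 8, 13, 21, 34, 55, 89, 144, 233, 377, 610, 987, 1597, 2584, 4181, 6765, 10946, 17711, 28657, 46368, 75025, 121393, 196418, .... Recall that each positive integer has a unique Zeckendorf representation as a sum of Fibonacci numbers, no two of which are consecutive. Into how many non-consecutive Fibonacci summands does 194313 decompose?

121393 ≤ 194313 < 196418, so take 121393; remainder 72920
46368 ≤ 72920 < 75025, so take 46368; remainder 26552
17711 ≤ 26552 < 28657, so take 17711; remainder 8841
6765 ≤ 8841 < 10946, so take 6765; remainder 2076
1597 ≤ 2076 < 2584, so take 1597; remainder 479
377 ≤ 479 < 610, so take 377; remainder 102
89 ≤ 102 < 144, so take 89; remainder 13
13 ≤ 13 < 21, so take 13; remainder 0
194313 = 121393 + 46368 + 17711 + 6765 + 1597 + 377 + 89 + 13, which has 8 terms.

8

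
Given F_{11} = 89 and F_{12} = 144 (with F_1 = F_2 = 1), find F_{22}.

17711

By the doubling identity F_{2k} = F_k(2F_{k+1} − F_k): F_{22} = 89·(2·144 − 89) = 89·199 = 17711.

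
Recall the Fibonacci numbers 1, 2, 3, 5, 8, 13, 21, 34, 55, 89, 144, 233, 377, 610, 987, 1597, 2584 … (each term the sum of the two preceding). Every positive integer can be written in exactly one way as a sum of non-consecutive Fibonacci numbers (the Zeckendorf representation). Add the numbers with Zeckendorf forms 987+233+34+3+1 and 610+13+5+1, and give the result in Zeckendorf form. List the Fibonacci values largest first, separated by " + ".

1597 + 233 + 55 + 2

The two numbers are 1258 and 629, so their sum is 1887.
take 1597 (≤ 1887); 1887 − 1597 = 290
take 233 (≤ 290); 290 − 233 = 57
take 55 (≤ 57); 57 − 55 = 2
take 2 (≤ 2); 2 − 2 = 0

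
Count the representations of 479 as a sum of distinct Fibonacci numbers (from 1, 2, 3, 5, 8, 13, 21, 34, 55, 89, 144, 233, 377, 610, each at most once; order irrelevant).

479 = 377+89+13 = 377+89+8+5 = 377+55+34+13 = 233+144+89+13 = 377+89+8+3+2 = … (11 more), for 16 in all.

16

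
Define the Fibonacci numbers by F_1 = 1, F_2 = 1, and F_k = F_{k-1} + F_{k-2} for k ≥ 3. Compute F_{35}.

Iterating the recurrence up to F_{31} = 1346269 and F_{30} = 832040:
F_{32} = F_{31} + F_{30} = 1346269 + 832040 = 2178309
F_{33} = F_{32} + F_{31} = 2178309 + 1346269 = 3524578
F_{34} = F_{33} + F_{32} = 3524578 + 2178309 = 5702887
F_{35} = F_{34} + F_{33} = 5702887 + 3524578 = 9227465

9227465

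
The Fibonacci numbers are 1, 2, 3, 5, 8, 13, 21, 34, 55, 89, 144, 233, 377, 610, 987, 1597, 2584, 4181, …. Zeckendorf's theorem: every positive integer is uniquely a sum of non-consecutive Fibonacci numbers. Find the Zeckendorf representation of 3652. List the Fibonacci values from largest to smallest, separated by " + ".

2584 + 987 + 55 + 21 + 5

subtract 2584 from 3652: 1068 remains
subtract 987 from 1068: 81 remains
subtract 55 from 81: 26 remains
subtract 21 from 26: 5 remains
subtract 5 from 5: 0 remains
So 3652 = 2584 + 987 + 55 + 21 + 5, with no two terms consecutive in the sequence.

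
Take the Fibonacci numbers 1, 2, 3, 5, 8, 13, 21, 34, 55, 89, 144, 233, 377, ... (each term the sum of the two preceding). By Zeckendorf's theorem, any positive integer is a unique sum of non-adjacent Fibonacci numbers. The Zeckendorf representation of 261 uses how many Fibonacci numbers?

233 ≤ 261 < 377, so take 233; remainder 28
21 ≤ 28 < 34, so take 21; remainder 7
5 ≤ 7 < 8, so take 5; remainder 2
2 ≤ 2 < 3, so take 2; remainder 0
261 = 233 + 21 + 5 + 2, which has 4 terms.

4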